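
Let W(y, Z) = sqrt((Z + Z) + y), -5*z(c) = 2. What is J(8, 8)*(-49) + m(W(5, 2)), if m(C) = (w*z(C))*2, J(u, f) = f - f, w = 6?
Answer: -24/5 ≈ -4.8000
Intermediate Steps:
z(c) = -2/5 (z(c) = -1/5*2 = -2/5)
W(y, Z) = sqrt(y + 2*Z) (W(y, Z) = sqrt(2*Z + y) = sqrt(y + 2*Z))
J(u, f) = 0
m(C) = -24/5 (m(C) = (6*(-2/5))*2 = -12/5*2 = -24/5)
J(8, 8)*(-49) + m(W(5, 2)) = 0*(-49) - 24/5 = 0 - 24/5 = -24/5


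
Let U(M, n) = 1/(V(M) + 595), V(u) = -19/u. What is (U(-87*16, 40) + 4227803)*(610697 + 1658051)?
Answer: 7944510913767896012/828259 ≈ 9.5918e+12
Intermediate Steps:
U(M, n) = 1/(595 - 19/M) (U(M, n) = 1/(-19/M + 595) = 1/(595 - 19/M))
(U(-87*16, 40) + 4227803)*(610697 + 1658051) = ((-87*16)/(-19 + 595*(-87*16)) + 4227803)*(610697 + 1658051) = (-1392/(-19 + 595*(-1392)) + 4227803)*2268748 = (-1392/(-19 - 828240) + 4227803)*2268748 = (-1392/(-828259) + 4227803)*2268748 = (-1392*(-1/828259) + 4227803)*2268748 = (1392/828259 + 4227803)*2268748 = (3501715886369/828259)*2268748 = 7944510913767896012/828259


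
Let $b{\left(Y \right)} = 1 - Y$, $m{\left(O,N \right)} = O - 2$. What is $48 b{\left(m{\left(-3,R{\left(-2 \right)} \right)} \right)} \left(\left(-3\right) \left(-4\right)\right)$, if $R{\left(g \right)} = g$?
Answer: $3456$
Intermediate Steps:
$m{\left(O,N \right)} = -2 + O$ ($m{\left(O,N \right)} = O - 2 = -2 + O$)
$48 b{\left(m{\left(-3,R{\left(-2 \right)} \right)} \right)} \left(\left(-3\right) \left(-4\right)\right) = 48 \left(1 - \left(-2 - 3\right)\right) \left(\left(-3\right) \left(-4\right)\right) = 48 \left(1 - -5\right) 12 = 48 \left(1 + 5\right) 12 = 48 \cdot 6 \cdot 12 = 288 \cdot 12 = 3456$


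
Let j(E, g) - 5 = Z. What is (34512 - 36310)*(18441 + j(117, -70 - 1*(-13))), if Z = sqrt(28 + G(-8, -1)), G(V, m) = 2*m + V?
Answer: -33165908 - 5394*sqrt(2) ≈ -3.3174e+7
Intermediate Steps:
G(V, m) = V + 2*m
Z = 3*sqrt(2) (Z = sqrt(28 + (-8 + 2*(-1))) = sqrt(28 + (-8 - 2)) = sqrt(28 - 10) = sqrt(18) = 3*sqrt(2) ≈ 4.2426)
j(E, g) = 5 + 3*sqrt(2)
(34512 - 36310)*(18441 + j(117, -70 - 1*(-13))) = (34512 - 36310)*(18441 + (5 + 3*sqrt(2))) = -1798*(18446 + 3*sqrt(2)) = -33165908 - 5394*sqrt(2)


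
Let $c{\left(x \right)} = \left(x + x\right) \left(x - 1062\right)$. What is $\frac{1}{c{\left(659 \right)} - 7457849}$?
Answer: $- \frac{1}{7989003} \approx -1.2517 \cdot 10^{-7}$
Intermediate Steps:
$c{\left(x \right)} = 2 x \left(-1062 + x\right)$
$\frac{1}{c{\left(659 \right)} - 7457849} = \frac{1}{2 \cdot 659 \left(-1062 + 659\right) - 7457849} = \frac{1}{2 \cdot 659 \left(-403\right) - 7457849} = \frac{1}{-531154 - 7457849} = \frac{1}{-7989003} = - \frac{1}{7989003}$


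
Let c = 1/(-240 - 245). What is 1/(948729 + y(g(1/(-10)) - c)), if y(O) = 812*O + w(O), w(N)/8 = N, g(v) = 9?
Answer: 97/92742737 ≈ 1.0459e-6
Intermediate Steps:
w(N) = 8*N
c = -1/485 (c = 1/(-485) = -1/485 ≈ -0.0020619)
y(O) = 820*O (y(O) = 812*O + 8*O = 820*O)
1/(948729 + y(g(1/(-10)) - c)) = 1/(948729 + 820*(9 - 1*(-1/485))) = 1/(948729 + 820*(9 + 1/485)) = 1/(948729 + 820*(4366/485)) = 1/(948729 + 716024/97) = 1/(92742737/97) = 97/92742737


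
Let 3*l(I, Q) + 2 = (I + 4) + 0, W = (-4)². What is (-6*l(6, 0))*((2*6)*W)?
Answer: -3072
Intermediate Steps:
W = 16
l(I, Q) = ⅔ + I/3 (l(I, Q) = -⅔ + ((I + 4) + 0)/3 = -⅔ + ((4 + I) + 0)/3 = -⅔ + (4 + I)/3 = -⅔ + (4/3 + I/3) = ⅔ + I/3)
(-6*l(6, 0))*((2*6)*W) = (-6*(⅔ + (⅓)*6))*((2*6)*16) = (-6*(⅔ + 2))*(12*16) = -6*8/3*192 = -16*192 = -3072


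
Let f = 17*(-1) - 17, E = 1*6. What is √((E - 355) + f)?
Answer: I*√383 ≈ 19.57*I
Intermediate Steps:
E = 6
f = -34 (f = -17 - 17 = -34)
√((E - 355) + f) = √((6 - 355) - 34) = √(-349 - 34) = √(-383) = I*√383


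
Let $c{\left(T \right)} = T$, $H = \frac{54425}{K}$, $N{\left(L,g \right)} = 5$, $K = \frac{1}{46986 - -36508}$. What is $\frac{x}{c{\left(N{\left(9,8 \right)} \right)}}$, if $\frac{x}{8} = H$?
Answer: $7270657520$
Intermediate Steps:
$K = \frac{1}{83494}$ ($K = \frac{1}{46986 + 36508} = \frac{1}{83494} \approx 1.1977 \cdot 10^{-5}$)
$H = 4544160950$ ($H = 54425 \frac{1}{\frac{1}{83494}} = 54425 \cdot 83494 = 4544160950$)
$x = 36353287600$ ($x = 8 \cdot 4544160950 = 36353287600$)
$\frac{x}{c{\left(N{\left(9,8 \right)} \right)}} = \frac{36353287600}{5} = 36353287600 \cdot \frac{1}{5} = 7270657520$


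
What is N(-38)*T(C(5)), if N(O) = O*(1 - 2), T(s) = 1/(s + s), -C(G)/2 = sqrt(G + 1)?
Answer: -19*sqrt(6)/12 ≈ -3.8784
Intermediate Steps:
C(G) = -2*sqrt(1 + G) (C(G) = -2*sqrt(G + 1) = -2*sqrt(1 + G))
T(s) = 1/(2*s)
N(O) = -O (N(O) = O*(-1) = -O)
N(-38)*T(C(5)) = (-1*(-38))*(1/(2*((-2*sqrt(1 + 5))))) = 38*(1/(2*((-2*sqrt(6))))) = 38*((-sqrt(6)/12)/2) = 38*(-sqrt(6)/24) = -19*sqrt(6)/12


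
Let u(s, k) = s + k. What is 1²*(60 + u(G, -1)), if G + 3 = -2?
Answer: 54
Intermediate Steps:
G = -5 (G = -3 - 2 = -5)
u(s, k) = k + s
1²*(60 + u(G, -1)) = 1²*(60 + (-1 - 5)) = 1*(60 - 6) = 1*54 = 54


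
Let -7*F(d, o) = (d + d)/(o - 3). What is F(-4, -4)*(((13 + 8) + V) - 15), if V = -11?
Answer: 40/49 ≈ 0.81633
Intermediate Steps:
F(d, o) = -2*d/(7*(-3 + o)) (F(d, o) = -(d + d)/(7*(o - 3)) = -2*d/(7*(-3 + o)))
F(-4, -4)*(((13 + 8) + V) - 15) = (-2*(-4)/(-21 + 7*(-4)))*(((13 + 8) - 11) - 15) = (-2*(-4)/(-21 - 28))*((21 - 11) - 15) = (-2*(-4)/(-49))*(10 - 15) = -2*(-4)*(-1/49)*(-5) = -8/49*(-5) = 40/49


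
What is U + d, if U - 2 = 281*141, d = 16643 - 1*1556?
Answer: 54710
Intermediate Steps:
d = 15087 (d = 16643 - 1556 = 15087)
U = 39623 (U = 2 + 281*141 = 2 + 39621 = 39623)
U + d = 39623 + 15087 = 54710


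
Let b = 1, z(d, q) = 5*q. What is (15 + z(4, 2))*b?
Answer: 25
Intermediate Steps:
(15 + z(4, 2))*b = (15 + 5*2)*1 = (15 + 10)*1 = 25*1 = 25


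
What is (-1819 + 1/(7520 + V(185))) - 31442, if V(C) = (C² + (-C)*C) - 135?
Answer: -245632484/7385 ≈ -33261.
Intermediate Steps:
V(C) = -135 (V(C) = (C² - C²) - 135 = 0 - 135 = -135)
(-1819 + 1/(7520 + V(185))) - 31442 = (-1819 + 1/(7520 - 135)) - 31442 = (-1819 + 1/7385) - 31442 = -13433314/7385 - 31442 = -245632484/7385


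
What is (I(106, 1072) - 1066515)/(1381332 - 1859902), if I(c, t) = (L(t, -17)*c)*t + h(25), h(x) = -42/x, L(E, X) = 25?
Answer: -44357083/11964250 ≈ -3.7075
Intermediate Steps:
I(c, t) = -42/25 + 25*c*t (I(c, t) = (25*c)*t - 42/25 = 25*c*t - 42*1/25 = 25*c*t - 42/25 = -42/25 + 25*c*t)
(I(106, 1072) - 1066515)/(1381332 - 1859902) = ((-42/25 + 25*106*1072) - 1066515)/(1381332 - 1859902) = ((-42/25 + 2840800) - 1066515)/(-478570) = (71019958/25 - 1066515)*(-1/478570) = (44357083/25)*(-1/478570) = -44357083/11964250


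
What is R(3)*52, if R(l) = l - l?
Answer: 0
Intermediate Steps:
R(l) = 0
R(3)*52 = 0*52 = 0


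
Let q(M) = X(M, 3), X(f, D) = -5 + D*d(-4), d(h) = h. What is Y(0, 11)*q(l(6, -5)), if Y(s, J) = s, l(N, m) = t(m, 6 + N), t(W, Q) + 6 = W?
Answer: 0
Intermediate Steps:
t(W, Q) = -6 + W
l(N, m) = -6 + m
X(f, D) = -5 - 4*D (X(f, D) = -5 + D*(-4) = -5 - 4*D)
q(M) = -17 (q(M) = -5 - 4*3 = -5 - 12 = -17)
Y(0, 11)*q(l(6, -5)) = 0*(-17) = 0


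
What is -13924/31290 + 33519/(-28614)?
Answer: -241205141/149222010 ≈ -1.6164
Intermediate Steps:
-13924/31290 + 33519/(-28614) = -13924*1/31290 + 33519*(-1/28614) = -6962/15645 - 11173/9538 = -241205141/149222010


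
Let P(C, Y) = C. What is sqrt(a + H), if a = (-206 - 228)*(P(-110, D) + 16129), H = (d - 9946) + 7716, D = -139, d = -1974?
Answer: 1865*I*sqrt(2) ≈ 2637.5*I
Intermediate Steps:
H = -4204 (H = (-1974 - 9946) + 7716 = -11920 + 7716 = -4204)
a = -6952246 (a = (-206 - 228)*(-110 + 16129) = -434*16019 = -6952246)
sqrt(a + H) = sqrt(-6952246 - 4204) = sqrt(-6956450) = 1865*I*sqrt(2)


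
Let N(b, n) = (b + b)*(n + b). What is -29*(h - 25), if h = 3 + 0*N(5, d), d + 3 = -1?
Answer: 638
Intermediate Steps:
d = -4 (d = -3 - 1 = -4)
N(b, n) = 2*b*(b + n) (N(b, n) = (2*b)*(b + n) = 2*b*(b + n))
h = 3 (h = 3 + 0*(2*5*(5 - 4)) = 3 + 0*(2*5*1) = 3 + 0*10 = 3 + 0 = 3)
-29*(h - 25) = -29*(3 - 25) = -29*(-22) = 638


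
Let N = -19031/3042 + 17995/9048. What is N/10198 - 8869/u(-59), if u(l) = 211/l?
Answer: 1883036766891875/759302206416 ≈ 2480.0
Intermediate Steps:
N = -1505791/352872 (N = -19031*1/3042 + 17995*(1/9048) = -19031/3042 + 17995/9048 = -1505791/352872 ≈ -4.2672)
N/10198 - 8869/u(-59) = -1505791/352872/10198 - 8869/(211/(-59)) = -1505791/352872*1/10198 - 8869/(211*(-1/59)) = -1505791/3598588656 - 8869/(-211/59) = -1505791/3598588656 - 8869*(-59/211) = -1505791/3598588656 + 523271/211 = 1883036766891875/759302206416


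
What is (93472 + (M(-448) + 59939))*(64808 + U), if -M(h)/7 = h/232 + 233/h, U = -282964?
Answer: -15530670768279/464 ≈ -3.3471e+10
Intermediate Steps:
M(h) = -1631/h - 7*h/232 (M(h) = -7*(h/232 + 233/h) = -7*(233/h + h/232) = -1631/h - 7*h/232)
(93472 + (M(-448) + 59939))*(64808 + U) = (93472 + ((-1631/(-448) - 7/232*(-448)) + 59939))*(64808 - 282964) = (93472 + ((-1631*(-1/448) + 392/29) + 59939))*(-218156) = (93472 + ((233/64 + 392/29) + 59939))*(-218156) = (93472 + (31845/1856 + 59939))*(-218156) = (93472 + 111278629/1856)*(-218156) = (284762661/1856)*(-218156) = -15530670768279/464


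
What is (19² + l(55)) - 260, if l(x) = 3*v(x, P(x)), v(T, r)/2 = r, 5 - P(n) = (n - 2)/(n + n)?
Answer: 7046/55 ≈ 128.11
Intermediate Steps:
P(n) = 5 - (-2 + n)/(2*n) (P(n) = 5 - (n - 2)/(n + n) = 5 - (-2 + n)/(2*n))
v(T, r) = 2*r
l(x) = 27 + 6/x (l(x) = 3*(2*(9/2 + 1/x)) = 3*(9 + 2/x) = 27 + 6/x)
(19² + l(55)) - 260 = (19² + (27 + 6/55)) - 260 = (361 + (27 + 6*(1/55))) - 260 = (361 + (27 + 6/55)) - 260 = (361 + 1491/55) - 260 = 21346/55 - 260 = 7046/55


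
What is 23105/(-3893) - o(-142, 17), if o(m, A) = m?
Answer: 529701/3893 ≈ 136.06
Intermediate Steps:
23105/(-3893) - o(-142, 17) = 23105/(-3893) - 1*(-142) = 23105*(-1/3893) + 142 = -23105/3893 + 142 = 529701/3893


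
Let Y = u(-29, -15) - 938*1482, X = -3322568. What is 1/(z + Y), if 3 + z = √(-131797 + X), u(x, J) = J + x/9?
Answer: -22520223/31306256205758 - 81*I*√3454365/156531281028790 ≈ -7.1935e-7 - 9.6176e-10*I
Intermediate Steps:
u(x, J) = J + x/9 (u(x, J) = J + x*(⅑) = J + x/9)
Y = -12511208/9 (Y = (-15 + (⅑)*(-29)) - 938*1482 = (-15 - 29/9) - 1390116 = -164/9 - 1390116 = -12511208/9 ≈ -1.3901e+6)
z = -3 + I*√3454365 (z = -3 + √(-131797 - 3322568) = -3 + √(-3454365) = -3 + I*√3454365 ≈ -3.0 + 1858.6*I)
1/(z + Y) = 1/((-3 + I*√3454365) - 12511208/9) = 1/(-12511235/9 + I*√3454365)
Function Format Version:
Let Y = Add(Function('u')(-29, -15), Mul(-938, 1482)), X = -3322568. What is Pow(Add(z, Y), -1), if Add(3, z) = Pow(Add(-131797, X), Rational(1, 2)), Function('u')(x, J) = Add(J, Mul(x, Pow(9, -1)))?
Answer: Add(Rational(-22520223, 31306256205758), Mul(Rational(-81, 156531281028790), I, Pow(3454365, Rational(1, 2)))) ≈ Add(-7.1935e-7, Mul(-9.6176e-10, I))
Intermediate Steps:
Function('u')(x, J) = Add(J, Mul(Rational(1, 9), x)) (Function('u')(x, J) = Add(J, Mul(x, Rational(1, 9))) = Add(J, Mul(Rational(1, 9), x)))
Y = Rational(-12511208, 9) (Y = Add(Add(-15, Mul(Rational(1, 9), -29)), Mul(-938, 1482)) = Add(Add(-15, Rational(-29, 9)), -1390116) = Add(Rational(-164, 9), -1390116) = Rational(-12511208, 9) ≈ -1.3901e+6)
z = Add(-3, Mul(I, Pow(3454365, Rational(1, 2)))) (z = Add(-3, Pow(Add(-131797, -3322568), Rational(1, 2))) = Add(-3, Pow(-3454365, Rational(1, 2))) = Add(-3, Mul(I, Pow(3454365, Rational(1, 2)))) ≈ Add(-3.0000, Mul(1858.6, I)))
Pow(Add(z, Y), -1) = Pow(Add(Add(-3, Mul(I, Pow(3454365, Rational(1, 2)))), Rational(-12511208, 9)), -1) = Pow(Add(Rational(-12511235, 9), Mul(I, Pow(3454365, Rational(1, 2)))), -1)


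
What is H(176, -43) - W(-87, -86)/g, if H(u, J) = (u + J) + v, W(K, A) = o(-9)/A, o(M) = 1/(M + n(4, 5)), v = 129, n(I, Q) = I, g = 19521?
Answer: 2199235859/8394030 ≈ 262.00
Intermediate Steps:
o(M) = 1/(4 + M) (o(M) = 1/(M + 4) = 1/(4 + M))
W(K, A) = -1/(5*A) (W(K, A) = 1/((4 - 9)*A) = 1/((-5)*A) = -1/(5*A))
H(u, J) = 129 + J + u (H(u, J) = (u + J) + 129 = (J + u) + 129 = 129 + J + u)
H(176, -43) - W(-87, -86)/g = (129 - 43 + 176) - (-⅕/(-86))/19521 = 262 - (-⅕*(-1/86))/19521 = 262 - 1/(430*19521) = 262 - 1*1/8394030 = 262 - 1/8394030 = 2199235859/8394030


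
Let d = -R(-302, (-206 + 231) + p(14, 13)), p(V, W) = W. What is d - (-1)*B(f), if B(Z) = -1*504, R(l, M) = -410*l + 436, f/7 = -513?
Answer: -124760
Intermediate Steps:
f = -3591 (f = 7*(-513) = -3591)
R(l, M) = 436 - 410*l
d = -124256 (d = -(436 - 410*(-302)) = -(436 + 123820) = -1*124256 = -124256)
B(Z) = -504
d - (-1)*B(f) = -124256 - (-1)*(-504) = -124256 - 1*504 = -124256 - 504 = -124760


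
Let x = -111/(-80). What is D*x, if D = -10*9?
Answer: -999/8 ≈ -124.88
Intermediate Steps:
x = 111/80 (x = -111*(-1/80) = 111/80 ≈ 1.3875)
D = -90
D*x = -90*111/80 = -999/8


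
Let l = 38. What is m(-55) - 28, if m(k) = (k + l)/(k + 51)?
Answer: -95/4 ≈ -23.750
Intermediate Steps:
m(k) = (38 + k)/(51 + k) (m(k) = (k + 38)/(k + 51) = (38 + k)/(51 + k))
m(-55) - 28 = (38 - 55)/(51 - 55) - 28 = -17/(-4) - 28 = -¼*(-17) - 28 = 17/4 - 28 = -95/4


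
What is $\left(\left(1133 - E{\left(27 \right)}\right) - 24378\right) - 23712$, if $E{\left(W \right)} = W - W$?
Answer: $-46957$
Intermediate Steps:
$E{\left(W \right)} = 0$
$\left(\left(1133 - E{\left(27 \right)}\right) - 24378\right) - 23712 = \left(\left(1133 - 0\right) - 24378\right) - 23712 = \left(\left(1133 + 0\right) - 24378\right) - 23712 = \left(1133 - 24378\right) - 23712 = -23245 - 23712 = -46957$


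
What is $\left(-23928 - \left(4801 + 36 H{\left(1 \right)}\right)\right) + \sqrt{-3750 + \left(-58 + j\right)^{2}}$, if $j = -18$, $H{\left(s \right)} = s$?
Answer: $-28765 + \sqrt{2026} \approx -28720.0$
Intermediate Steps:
$\left(-23928 - \left(4801 + 36 H{\left(1 \right)}\right)\right) + \sqrt{-3750 + \left(-58 + j\right)^{2}} = \left(-23928 - 4837\right) + \sqrt{-3750 + \left(-58 - 18\right)^{2}} = \left(-23928 - 4837\right) + \sqrt{-3750 + \left(-76\right)^{2}} = \left(-23928 - 4837\right) + \sqrt{-3750 + 5776} = -28765 + \sqrt{2026}$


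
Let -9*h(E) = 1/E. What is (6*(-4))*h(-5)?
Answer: -8/15 ≈ -0.53333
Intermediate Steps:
h(E) = -1/(9*E)
(6*(-4))*h(-5) = (6*(-4))*(-1/9/(-5)) = -(-8)*(-1)/(3*5) = -24*1/45 = -8/15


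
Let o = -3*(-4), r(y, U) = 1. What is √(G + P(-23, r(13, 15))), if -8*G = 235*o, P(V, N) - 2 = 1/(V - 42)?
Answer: 3*I*√658190/130 ≈ 18.722*I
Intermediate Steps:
o = 12
P(V, N) = 2 + 1/(-42 + V) (P(V, N) = 2 + 1/(V - 42) = 2 + 1/(-42 + V))
G = -705/2 (G = -235*12/8 = -⅛*2820 = -705/2 ≈ -352.50)
√(G + P(-23, r(13, 15))) = √(-705/2 + (-83 + 2*(-23))/(-42 - 23)) = √(-705/2 + (-83 - 46)/(-65)) = √(-705/2 - 1/65*(-129)) = √(-705/2 + 129/65) = √(-45567/130) = 3*I*√658190/130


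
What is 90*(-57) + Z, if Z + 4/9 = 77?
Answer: -45481/9 ≈ -5053.4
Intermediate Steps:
Z = 689/9 (Z = -4/9 + 77 = 689/9 ≈ 76.556)
90*(-57) + Z = 90*(-57) + 689/9 = -5130 + 689/9 = -45481/9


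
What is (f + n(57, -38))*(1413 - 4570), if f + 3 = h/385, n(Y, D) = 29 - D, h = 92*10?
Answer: -209592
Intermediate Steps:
h = 920
f = -47/77 (f = -3 + 920/385 = -3 + 920*(1/385) = -3 + 184/77 = -47/77 ≈ -0.61039)
(f + n(57, -38))*(1413 - 4570) = (-47/77 + (29 - 1*(-38)))*(1413 - 4570) = (-47/77 + (29 + 38))*(-3157) = (-47/77 + 67)*(-3157) = (5112/77)*(-3157) = -209592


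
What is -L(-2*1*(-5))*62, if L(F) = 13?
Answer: -806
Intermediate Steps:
-L(-2*1*(-5))*62 = -13*62 = -1*806 = -806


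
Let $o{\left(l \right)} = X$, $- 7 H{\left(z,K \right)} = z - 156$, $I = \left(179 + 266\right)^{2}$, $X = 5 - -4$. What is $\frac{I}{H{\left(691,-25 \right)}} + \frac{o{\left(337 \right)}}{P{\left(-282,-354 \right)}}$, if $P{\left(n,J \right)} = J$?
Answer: $- \frac{32714051}{12626} \approx -2591.0$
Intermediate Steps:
$X = 9$ ($X = 5 + 4 = 9$)
$I = 198025$ ($I = 445^{2} = 198025$)
$H{\left(z,K \right)} = \frac{156}{7} - \frac{z}{7}$ ($H{\left(z,K \right)} = - \frac{z - 156}{7} = - \frac{-156 + z}{7} = \frac{156}{7} - \frac{z}{7}$)
$o{\left(l \right)} = 9$
$\frac{I}{H{\left(691,-25 \right)}} + \frac{o{\left(337 \right)}}{P{\left(-282,-354 \right)}} = \frac{198025}{\frac{156}{7} - \frac{691}{7}} + \frac{9}{-354} = \frac{198025}{\frac{156}{7} - \frac{691}{7}} + 9 \left(- \frac{1}{354}\right) = \frac{198025}{- \frac{535}{7}} - \frac{3}{118} = 198025 \left(- \frac{7}{535}\right) - \frac{3}{118} = - \frac{277235}{107} - \frac{3}{118} = - \frac{32714051}{12626}$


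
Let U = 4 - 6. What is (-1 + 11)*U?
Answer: -20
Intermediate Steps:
U = -2
(-1 + 11)*U = (-1 + 11)*(-2) = 10*(-2) = -20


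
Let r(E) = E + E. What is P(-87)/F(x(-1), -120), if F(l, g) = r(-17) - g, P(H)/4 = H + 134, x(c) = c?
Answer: 94/43 ≈ 2.1860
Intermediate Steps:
r(E) = 2*E
P(H) = 536 + 4*H (P(H) = 4*(H + 134) = 4*(134 + H) = 536 + 4*H)
F(l, g) = -34 - g (F(l, g) = 2*(-17) - g = -34 - g)
P(-87)/F(x(-1), -120) = (536 + 4*(-87))/(-34 - 1*(-120)) = (536 - 348)/(-34 + 120) = 188/86 = 188*(1/86) = 94/43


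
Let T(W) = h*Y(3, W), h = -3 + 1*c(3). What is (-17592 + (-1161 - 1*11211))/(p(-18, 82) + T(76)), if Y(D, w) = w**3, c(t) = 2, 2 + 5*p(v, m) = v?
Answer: 7491/109745 ≈ 0.068258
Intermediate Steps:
p(v, m) = -2/5 + v/5
h = -1 (h = -3 + 1*2 = -3 + 2 = -1)
T(W) = -W**3
(-17592 + (-1161 - 1*11211))/(p(-18, 82) + T(76)) = (-17592 + (-1161 - 1*11211))/((-2/5 + (1/5)*(-18)) - 1*76**3) = (-17592 + (-1161 - 11211))/((-2/5 - 18/5) - 1*438976) = (-17592 - 12372)/(-4 - 438976) = -29964/(-438980) = -29964*(-1/438980) = 7491/109745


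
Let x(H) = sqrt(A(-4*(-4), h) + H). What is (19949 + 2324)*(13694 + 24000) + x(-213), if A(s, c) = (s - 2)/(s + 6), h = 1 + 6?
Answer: 839558462 + 4*I*sqrt(1606)/11 ≈ 8.3956e+8 + 14.573*I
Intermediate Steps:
h = 7
A(s, c) = (-2 + s)/(6 + s)
x(H) = sqrt(7/11 + H) (x(H) = sqrt((-2 - 4*(-4))/(6 - 4*(-4)) + H) = sqrt((-2 + 16)/(6 + 16) + H) = sqrt(14/22 + H) = sqrt((1/22)*14 + H) = sqrt(7/11 + H))
(19949 + 2324)*(13694 + 24000) + x(-213) = (19949 + 2324)*(13694 + 24000) + sqrt(77 + 121*(-213))/11 = 22273*37694 + sqrt(77 - 25773)/11 = 839558462 + sqrt(-25696)/11 = 839558462 + (4*I*sqrt(1606))/11 = 839558462 + 4*I*sqrt(1606)/11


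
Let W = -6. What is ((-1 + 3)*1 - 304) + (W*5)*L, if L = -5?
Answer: -152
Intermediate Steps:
((-1 + 3)*1 - 304) + (W*5)*L = ((-1 + 3)*1 - 304) - 6*5*(-5) = (2*1 - 304) - 30*(-5) = (2 - 304) + 150 = -302 + 150 = -152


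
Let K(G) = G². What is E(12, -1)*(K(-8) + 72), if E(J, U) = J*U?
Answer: -1632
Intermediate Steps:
E(12, -1)*(K(-8) + 72) = (12*(-1))*((-8)² + 72) = -12*(64 + 72) = -12*136 = -1632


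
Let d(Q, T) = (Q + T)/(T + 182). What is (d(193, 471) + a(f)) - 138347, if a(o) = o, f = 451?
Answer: -90045424/653 ≈ -1.3790e+5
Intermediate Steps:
d(Q, T) = (Q + T)/(182 + T)
(d(193, 471) + a(f)) - 138347 = ((193 + 471)/(182 + 471) + 451) - 138347 = (664/653 + 451) - 138347 = 295167/653 - 138347 = -90045424/653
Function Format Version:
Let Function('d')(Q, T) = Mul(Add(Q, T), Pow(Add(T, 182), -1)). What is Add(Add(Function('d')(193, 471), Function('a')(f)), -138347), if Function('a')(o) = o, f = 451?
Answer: Rational(-90045424, 653) ≈ -1.3790e+5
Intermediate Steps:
Function('d')(Q, T) = Mul(Pow(Add(182, T), -1), Add(Q, T)) (Function('d')(Q, T) = Mul(Add(Q, T), Pow(Add(182, T), -1)) = Mul(Pow(Add(182, T), -1), Add(Q, T)))
Add(Add(Function('d')(193, 471), Function('a')(f)), -138347) = Add(Add(Mul(Pow(Add(182, 471), -1), Add(193, 471)), 451), -138347) = Add(Add(Mul(Pow(653, -1), 664), 451), -138347) = Add(Add(Mul(Rational(1, 653), 664), 451), -138347) = Add(Add(Rational(664, 653), 451), -138347) = Add(Rational(295167, 653), -138347) = Rational(-90045424, 653)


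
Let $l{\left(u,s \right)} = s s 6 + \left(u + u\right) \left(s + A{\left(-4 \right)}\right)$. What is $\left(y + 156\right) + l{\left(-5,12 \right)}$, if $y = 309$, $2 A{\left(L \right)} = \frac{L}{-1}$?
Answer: $1189$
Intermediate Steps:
$A{\left(L \right)} = - \frac{L}{2}$ ($A{\left(L \right)} = \frac{L \frac{1}{-1}}{2} = \frac{L \left(-1\right)}{2} = \frac{\left(-1\right) L}{2} = - \frac{L}{2}$)
$l{\left(u,s \right)} = 6 s^{2} + 2 u \left(2 + s\right)$ ($l{\left(u,s \right)} = s s 6 + \left(u + u\right) \left(s - -2\right) = s^{2} \cdot 6 + 2 u \left(s + 2\right) = 6 s^{2} + 2 u \left(2 + s\right)$)
$\left(y + 156\right) + l{\left(-5,12 \right)} = \left(309 + 156\right) + \left(4 \left(-5\right) + 6 \cdot 12^{2} + 2 \cdot 12 \left(-5\right)\right) = 465 - -724 = 465 + 724 = 1189$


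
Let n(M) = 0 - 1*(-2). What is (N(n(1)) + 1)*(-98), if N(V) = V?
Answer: -294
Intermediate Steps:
n(M) = 2 (n(M) = 0 + 2 = 2)
(N(n(1)) + 1)*(-98) = (2 + 1)*(-98) = 3*(-98) = -294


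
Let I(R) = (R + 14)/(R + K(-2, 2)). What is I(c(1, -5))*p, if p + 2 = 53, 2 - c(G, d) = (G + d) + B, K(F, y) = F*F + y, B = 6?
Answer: 119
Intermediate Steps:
K(F, y) = y + F² (K(F, y) = F² + y = y + F²)
c(G, d) = -4 - G - d (c(G, d) = 2 - ((G + d) + 6) = 2 - (6 + G + d) = 2 + (-6 - G - d) = -4 - G - d)
p = 51 (p = -2 + 53 = 51)
I(R) = (14 + R)/(6 + R) (I(R) = (R + 14)/(R + (2 + (-2)²)) = (14 + R)/(R + (2 + 4)) = (14 + R)/(R + 6) = (14 + R)/(6 + R))
I(c(1, -5))*p = ((14 + (-4 - 1*1 - 1*(-5)))/(6 + (-4 - 1*1 - 1*(-5))))*51 = ((14 + (-4 - 1 + 5))/(6 + (-4 - 1 + 5)))*51 = ((14 + 0)/(6 + 0))*51 = (14/6)*51 = ((⅙)*14)*51 = (7/3)*51 = 119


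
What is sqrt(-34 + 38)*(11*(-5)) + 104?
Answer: -6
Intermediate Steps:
sqrt(-34 + 38)*(11*(-5)) + 104 = sqrt(4)*(-55) + 104 = 2*(-55) + 104 = -110 + 104 = -6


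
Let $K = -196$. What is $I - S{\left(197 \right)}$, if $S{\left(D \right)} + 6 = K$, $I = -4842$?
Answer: $-4640$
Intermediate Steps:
$S{\left(D \right)} = -202$ ($S{\left(D \right)} = -6 - 196 = -202$)
$I - S{\left(197 \right)} = -4842 - -202 = -4842 + 202 = -4640$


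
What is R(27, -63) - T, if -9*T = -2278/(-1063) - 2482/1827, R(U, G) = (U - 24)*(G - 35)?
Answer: -5137275706/17478909 ≈ -293.91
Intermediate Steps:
R(U, G) = (-35 + G)*(-24 + U) (R(U, G) = (-24 + U)*(-35 + G) = (-35 + G)*(-24 + U))
T = -1523540/17478909 (T = -(-2278/(-1063) - 2482/1827)/9 = -(-2278*(-1/1063) - 2482*1/1827)/9 = -(2278/1063 - 2482/1827)/9 = -⅑*1523540/1942101 = -1523540/17478909 ≈ -0.087165)
R(27, -63) - T = (840 - 35*27 - 24*(-63) - 63*27) - 1*(-1523540/17478909) = (840 - 945 + 1512 - 1701) + 1523540/17478909 = -294 + 1523540/17478909 = -5137275706/17478909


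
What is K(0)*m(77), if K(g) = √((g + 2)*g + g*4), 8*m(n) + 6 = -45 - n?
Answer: 0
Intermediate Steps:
m(n) = -51/8 - n/8 (m(n) = -¾ + (-45 - n)/8 = -¾ + (-45/8 - n/8) = -51/8 - n/8)
K(g) = √(4*g + g*(2 + g)) (K(g) = √((2 + g)*g + 4*g) = √(g*(2 + g) + 4*g) = √(4*g + g*(2 + g)))
K(0)*m(77) = √(0*(6 + 0))*(-51/8 - ⅛*77) = √(0*6)*(-51/8 - 77/8) = √0*(-16) = 0*(-16) = 0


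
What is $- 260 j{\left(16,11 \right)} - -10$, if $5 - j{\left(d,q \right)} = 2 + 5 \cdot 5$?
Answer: $5730$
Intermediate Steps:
$j{\left(d,q \right)} = -22$ ($j{\left(d,q \right)} = 5 - \left(2 + 5 \cdot 5\right) = 5 - \left(2 + 25\right) = 5 - 27 = -22$)
$- 260 j{\left(16,11 \right)} - -10 = \left(-260\right) \left(-22\right) - -10 = 5720 + \left(-72 + 82\right) = 5720 + 10 = 5730$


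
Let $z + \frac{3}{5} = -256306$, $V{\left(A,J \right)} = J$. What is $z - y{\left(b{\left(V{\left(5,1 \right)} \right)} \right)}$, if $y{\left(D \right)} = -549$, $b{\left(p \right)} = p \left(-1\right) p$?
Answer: $- \frac{1278788}{5} \approx -2.5576 \cdot 10^{5}$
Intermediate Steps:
$b{\left(p \right)} = - p^{2}$ ($b{\left(p \right)} = - p p = - p^{2}$)
$z = - \frac{1281533}{5}$ ($z = - \frac{3}{5} - 256306 = - \frac{1281533}{5} \approx -2.5631 \cdot 10^{5}$)
$z - y{\left(b{\left(V{\left(5,1 \right)} \right)} \right)} = - \frac{1281533}{5} - -549 = - \frac{1281533}{5} + 549 = - \frac{1278788}{5}$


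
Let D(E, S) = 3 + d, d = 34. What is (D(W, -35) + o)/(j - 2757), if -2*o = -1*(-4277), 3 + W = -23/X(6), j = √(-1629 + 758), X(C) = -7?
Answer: 11587671/15203840 + 4203*I*√871/15203840 ≈ 0.76215 + 0.0081586*I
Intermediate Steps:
j = I*√871 (j = √(-871) = I*√871 ≈ 29.513*I)
W = 2/7 (W = -3 - 23/(-7) = -3 - 23*(-⅐) = -3 + 23/7 = 2/7 ≈ 0.28571)
D(E, S) = 37 (D(E, S) = 3 + 34 = 37)
o = -4277/2 (o = -(-1)*(-4277)/2 = -½*4277 = -4277/2 ≈ -2138.5)
(D(W, -35) + o)/(j - 2757) = (37 - 4277/2)/(I*√871 - 2757) = -4203/(2*(-2757 + I*√871))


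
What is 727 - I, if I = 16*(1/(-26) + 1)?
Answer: 9251/13 ≈ 711.62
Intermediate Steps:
I = 200/13 (I = 16*(-1/26 + 1) = 16*(25/26) = 200/13 ≈ 15.385)
727 - I = 727 - 1*200/13 = 727 - 200/13 = 9251/13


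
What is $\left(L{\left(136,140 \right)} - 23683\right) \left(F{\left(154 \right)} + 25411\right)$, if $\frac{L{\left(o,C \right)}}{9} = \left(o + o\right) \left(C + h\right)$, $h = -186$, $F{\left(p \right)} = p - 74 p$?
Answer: $-1931107179$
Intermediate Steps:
$F{\left(p \right)} = - 73 p$
$L{\left(o,C \right)} = 18 o \left(-186 + C\right)$ ($L{\left(o,C \right)} = 9 \left(o + o\right) \left(C - 186\right) = 9 \cdot 2 o \left(-186 + C\right) = 18 o \left(-186 + C\right)$)
$\left(L{\left(136,140 \right)} - 23683\right) \left(F{\left(154 \right)} + 25411\right) = \left(18 \cdot 136 \left(-186 + 140\right) - 23683\right) \left(\left(-73\right) 154 + 25411\right) = \left(18 \cdot 136 \left(-46\right) - 23683\right) \left(-11242 + 25411\right) = \left(-112608 - 23683\right) 14169 = \left(-136291\right) 14169 = -1931107179$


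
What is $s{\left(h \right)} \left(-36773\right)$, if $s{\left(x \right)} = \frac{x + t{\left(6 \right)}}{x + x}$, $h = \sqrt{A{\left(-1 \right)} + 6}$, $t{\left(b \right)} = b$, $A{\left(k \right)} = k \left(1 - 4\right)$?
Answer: $- \frac{110319}{2} \approx -55160.0$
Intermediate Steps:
$A{\left(k \right)} = - 3 k$ ($A{\left(k \right)} = k \left(-3\right) = - 3 k$)
$h = 3$ ($h = \sqrt{\left(-3\right) \left(-1\right) + 6} = \sqrt{3 + 6} = \sqrt{9} = 3$)
$s{\left(x \right)} = \frac{6 + x}{2 x}$ ($s{\left(x \right)} = \frac{x + 6}{x + x} = \frac{6 + x}{2 x}$)
$s{\left(h \right)} \left(-36773\right) = \frac{6 + 3}{2 \cdot 3} \left(-36773\right) = \frac{1}{2} \cdot \frac{1}{3} \cdot 9 \left(-36773\right) = \frac{3}{2} \left(-36773\right) = - \frac{110319}{2}$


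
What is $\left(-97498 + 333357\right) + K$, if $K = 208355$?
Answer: $444214$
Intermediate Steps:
$\left(-97498 + 333357\right) + K = \left(-97498 + 333357\right) + 208355 = 235859 + 208355 = 444214$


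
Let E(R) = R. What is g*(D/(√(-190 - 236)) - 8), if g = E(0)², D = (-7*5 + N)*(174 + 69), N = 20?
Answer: 0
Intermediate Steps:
D = -3645 (D = (-7*5 + 20)*(174 + 69) = (-35 + 20)*243 = -15*243 = -3645)
g = 0 (g = 0² = 0)
g*(D/(√(-190 - 236)) - 8) = 0*(-3645/√(-190 - 236) - 8) = 0*(-3645*(-I*√426/426) - 8) = 0*(-(-1215)*I*√426/142 - 8) = 0*(1215*I*√426/142 - 8) = 0*(-8 + 1215*I*√426/142) = 0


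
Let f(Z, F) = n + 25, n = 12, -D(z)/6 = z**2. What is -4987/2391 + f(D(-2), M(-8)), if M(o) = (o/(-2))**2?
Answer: 83480/2391 ≈ 34.914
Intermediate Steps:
M(o) = o**2/4 (M(o) = (o*(-1/2))**2 = (-o/2)**2 = o**2/4)
D(z) = -6*z**2
f(Z, F) = 37 (f(Z, F) = 12 + 25 = 37)
-4987/2391 + f(D(-2), M(-8)) = -4987/2391 + 37 = 83480/2391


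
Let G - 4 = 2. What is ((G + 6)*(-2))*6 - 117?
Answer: -261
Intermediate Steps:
G = 6 (G = 4 + 2 = 6)
((G + 6)*(-2))*6 - 117 = ((6 + 6)*(-2))*6 - 117 = (12*(-2))*6 - 117 = -24*6 - 117 = -144 - 117 = -261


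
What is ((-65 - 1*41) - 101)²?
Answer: 42849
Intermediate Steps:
((-65 - 1*41) - 101)² = ((-65 - 41) - 101)² = (-106 - 101)² = (-207)² = 42849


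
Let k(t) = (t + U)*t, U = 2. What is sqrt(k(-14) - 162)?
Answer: sqrt(6) ≈ 2.4495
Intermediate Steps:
k(t) = t*(2 + t) (k(t) = (t + 2)*t = (2 + t)*t = t*(2 + t))
sqrt(k(-14) - 162) = sqrt(-14*(2 - 14) - 162) = sqrt(-14*(-12) - 162) = sqrt(168 - 162) = sqrt(6)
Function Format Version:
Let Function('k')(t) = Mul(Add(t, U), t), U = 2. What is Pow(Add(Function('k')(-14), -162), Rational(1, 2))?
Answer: Pow(6, Rational(1, 2)) ≈ 2.4495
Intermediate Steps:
Function('k')(t) = Mul(t, Add(2, t)) (Function('k')(t) = Mul(Add(t, 2), t) = Mul(Add(2, t), t) = Mul(t, Add(2, t)))
Pow(Add(Function('k')(-14), -162), Rational(1, 2)) = Pow(Add(Mul(-14, Add(2, -14)), -162), Rational(1, 2)) = Pow(Add(Mul(-14, -12), -162), Rational(1, 2)) = Pow(Add(168, -162), Rational(1, 2)) = Pow(6, Rational(1, 2))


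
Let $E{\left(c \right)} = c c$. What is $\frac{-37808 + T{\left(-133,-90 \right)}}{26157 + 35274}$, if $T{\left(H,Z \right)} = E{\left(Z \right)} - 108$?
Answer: $- \frac{29816}{61431} \approx -0.48536$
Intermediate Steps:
$E{\left(c \right)} = c^{2}$
$T{\left(H,Z \right)} = -108 + Z^{2}$ ($T{\left(H,Z \right)} = Z^{2} - 108 = -108 + Z^{2}$)
$\frac{-37808 + T{\left(-133,-90 \right)}}{26157 + 35274} = \frac{-37808 - \left(108 - \left(-90\right)^{2}\right)}{26157 + 35274} = \frac{-37808 + \left(-108 + 8100\right)}{61431} = \left(-37808 + 7992\right) \frac{1}{61431} = \left(-29816\right) \frac{1}{61431} = - \frac{29816}{61431}$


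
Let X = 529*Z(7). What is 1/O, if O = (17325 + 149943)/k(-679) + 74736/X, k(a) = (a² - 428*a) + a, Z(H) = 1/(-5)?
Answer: -198632623/140267739774 ≈ -0.0014161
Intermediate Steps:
Z(H) = -⅕
k(a) = a² - 427*a
X = -529/5 (X = 529*(-⅕) = -529/5 ≈ -105.80)
O = -140267739774/198632623 (O = (17325 + 149943)/((-679*(-427 - 679))) + 74736/(-529/5) = 167268/((-679*(-1106))) + 74736*(-5/529) = 167268/750974 - 373680/529 = 167268*(1/750974) - 373680/529 = 83634/375487 - 373680/529 = -140267739774/198632623 ≈ -706.17)
1/O = 1/(-140267739774/198632623) = -198632623/140267739774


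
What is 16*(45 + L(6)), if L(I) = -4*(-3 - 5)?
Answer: 1232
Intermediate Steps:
L(I) = 32 (L(I) = -4*(-8) = 32)
16*(45 + L(6)) = 16*(45 + 32) = 16*77 = 1232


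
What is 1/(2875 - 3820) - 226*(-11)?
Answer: 2349269/945 ≈ 2486.0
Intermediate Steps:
1/(2875 - 3820) - 226*(-11) = 1/(-945) + 2486 = -1/945 + 2486 = 2349269/945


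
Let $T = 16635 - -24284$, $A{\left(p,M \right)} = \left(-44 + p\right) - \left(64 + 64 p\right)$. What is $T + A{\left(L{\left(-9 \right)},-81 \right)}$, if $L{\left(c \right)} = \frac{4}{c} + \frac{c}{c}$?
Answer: $40776$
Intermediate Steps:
$L{\left(c \right)} = 1 + \frac{4}{c}$ ($L{\left(c \right)} = \frac{4}{c} + 1 = 1 + \frac{4}{c}$)
$A{\left(p,M \right)} = -108 - 63 p$ ($A{\left(p,M \right)} = \left(-44 + p\right) - \left(64 + 64 p\right) = -108 - 63 p$)
$T = 40919$ ($T = 16635 + 24284 = 40919$)
$T + A{\left(L{\left(-9 \right)},-81 \right)} = 40919 - \left(108 + 63 \frac{4 - 9}{-9}\right) = 40919 - \left(108 + 63 \left(\left(- \frac{1}{9}\right) \left(-5\right)\right)\right) = 40919 - 143 = 40776$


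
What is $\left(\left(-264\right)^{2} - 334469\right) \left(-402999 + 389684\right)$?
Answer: $3525452495$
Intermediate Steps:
$\left(\left(-264\right)^{2} - 334469\right) \left(-402999 + 389684\right) = \left(69696 - 334469\right) \left(-13315\right) = \left(-264773\right) \left(-13315\right) = 3525452495$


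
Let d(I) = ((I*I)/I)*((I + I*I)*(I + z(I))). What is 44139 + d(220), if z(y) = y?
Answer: 4706460139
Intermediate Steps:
d(I) = 2*I**2*(I + I**2) (d(I) = ((I*I)/I)*((I + I*I)*(I + I)) = (I**2/I)*((I + I**2)*(2*I)) = I*(2*I*(I + I**2)) = 2*I**2*(I + I**2))
44139 + d(220) = 44139 + 2*220**3*(1 + 220) = 44139 + 2*10648000*221 = 44139 + 4706416000 = 4706460139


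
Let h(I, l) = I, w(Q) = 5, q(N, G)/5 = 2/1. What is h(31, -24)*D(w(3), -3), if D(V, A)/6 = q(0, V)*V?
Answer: 9300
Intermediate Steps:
q(N, G) = 10 (q(N, G) = 5*(2/1) = 5*(2*1) = 5*2 = 10)
D(V, A) = 60*V (D(V, A) = 6*(10*V) = 60*V)
h(31, -24)*D(w(3), -3) = 31*(60*5) = 31*300 = 9300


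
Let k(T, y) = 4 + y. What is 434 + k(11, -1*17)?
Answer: 421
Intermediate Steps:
434 + k(11, -1*17) = 434 + (4 - 1*17) = 434 + (4 - 17) = 434 - 13 = 421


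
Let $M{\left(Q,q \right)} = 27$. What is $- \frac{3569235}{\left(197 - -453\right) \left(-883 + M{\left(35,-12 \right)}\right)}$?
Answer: $\frac{713847}{111280} \approx 6.4149$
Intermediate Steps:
$- \frac{3569235}{\left(197 - -453\right) \left(-883 + M{\left(35,-12 \right)}\right)} = - \frac{3569235}{\left(197 - -453\right) \left(-883 + 27\right)} = - \frac{3569235}{\left(197 + 453\right) \left(-856\right)} = - \frac{3569235}{650 \left(-856\right)} = - \frac{3569235}{-556400} = \left(-3569235\right) \left(- \frac{1}{556400}\right) = \frac{713847}{111280}$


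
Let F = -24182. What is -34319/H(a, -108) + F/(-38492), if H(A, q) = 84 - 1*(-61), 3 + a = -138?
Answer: -658750279/2790670 ≈ -236.05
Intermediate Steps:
a = -141 (a = -3 - 138 = -141)
H(A, q) = 145 (H(A, q) = 84 + 61 = 145)
-34319/H(a, -108) + F/(-38492) = -34319/145 - 24182/(-38492) = -34319*1/145 - 24182*(-1/38492) = -34319/145 + 12091/19246 = -658750279/2790670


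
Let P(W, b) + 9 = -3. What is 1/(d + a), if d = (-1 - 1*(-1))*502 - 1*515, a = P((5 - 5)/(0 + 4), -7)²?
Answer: -1/371 ≈ -0.0026954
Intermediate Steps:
P(W, b) = -12 (P(W, b) = -9 - 3 = -12)
a = 144 (a = (-12)² = 144)
d = -515 (d = (-1 + 1)*502 - 515 = 0*502 - 515 = 0 - 515 = -515)
1/(d + a) = 1/(-515 + 144) = 1/(-371) = -1/371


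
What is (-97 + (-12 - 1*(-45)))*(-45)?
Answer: 2880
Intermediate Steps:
(-97 + (-12 - 1*(-45)))*(-45) = (-97 + (-12 + 45))*(-45) = (-97 + 33)*(-45) = -64*(-45) = 2880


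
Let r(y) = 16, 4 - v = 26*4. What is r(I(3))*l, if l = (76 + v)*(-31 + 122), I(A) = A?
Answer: -34944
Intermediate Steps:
v = -100 (v = 4 - 26*4 = 4 - 1*104 = 4 - 104 = -100)
l = -2184 (l = (76 - 100)*(-31 + 122) = -24*91 = -2184)
r(I(3))*l = 16*(-2184) = -34944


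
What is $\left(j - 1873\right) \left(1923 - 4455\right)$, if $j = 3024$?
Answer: $-2914332$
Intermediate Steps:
$\left(j - 1873\right) \left(1923 - 4455\right) = \left(3024 - 1873\right) \left(1923 - 4455\right) = 1151 \left(-2532\right) = -2914332$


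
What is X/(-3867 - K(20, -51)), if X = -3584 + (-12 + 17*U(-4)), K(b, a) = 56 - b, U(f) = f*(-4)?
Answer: 1108/1301 ≈ 0.85165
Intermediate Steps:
U(f) = -4*f
X = -3324 (X = -3584 + (-12 + 17*(-4*(-4))) = -3584 + (-12 + 17*16) = -3584 + (-12 + 272) = -3584 + 260 = -3324)
X/(-3867 - K(20, -51)) = -3324/(-3867 - (56 - 1*20)) = -3324/(-3867 - (56 - 20)) = -3324/(-3867 - 1*36) = -3324/(-3867 - 36) = -3324/(-3903) = -3324*(-1/3903) = 1108/1301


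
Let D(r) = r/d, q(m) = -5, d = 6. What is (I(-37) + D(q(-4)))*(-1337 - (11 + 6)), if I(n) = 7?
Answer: -25049/3 ≈ -8349.7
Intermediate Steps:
D(r) = r/6
(I(-37) + D(q(-4)))*(-1337 - (11 + 6)) = (7 + (⅙)*(-5))*(-1337 - (11 + 6)) = (7 - ⅚)*(-1337 - 1*17) = 37*(-1337 - 17)/6 = (37/6)*(-1354) = -25049/3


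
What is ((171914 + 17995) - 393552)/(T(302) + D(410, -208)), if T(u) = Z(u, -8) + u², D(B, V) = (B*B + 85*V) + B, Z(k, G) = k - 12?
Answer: -203643/242324 ≈ -0.84037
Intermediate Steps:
Z(k, G) = -12 + k
D(B, V) = B + B² + 85*V (D(B, V) = (B² + 85*V) + B = B + B² + 85*V)
T(u) = -12 + u + u² (T(u) = (-12 + u) + u² = -12 + u + u²)
((171914 + 17995) - 393552)/(T(302) + D(410, -208)) = ((171914 + 17995) - 393552)/((-12 + 302 + 302²) + (410 + 410² + 85*(-208))) = (189909 - 393552)/((-12 + 302 + 91204) + (410 + 168100 - 17680)) = -203643/(91494 + 150830) = -203643/242324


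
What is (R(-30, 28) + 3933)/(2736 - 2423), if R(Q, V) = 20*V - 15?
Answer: 4478/313 ≈ 14.307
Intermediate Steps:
R(Q, V) = -15 + 20*V
(R(-30, 28) + 3933)/(2736 - 2423) = ((-15 + 20*28) + 3933)/(2736 - 2423) = ((-15 + 560) + 3933)/313 = (545 + 3933)*(1/313) = 4478*(1/313) = 4478/313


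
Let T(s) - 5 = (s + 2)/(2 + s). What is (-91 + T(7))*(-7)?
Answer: 595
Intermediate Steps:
T(s) = 6 (T(s) = 5 + (s + 2)/(2 + s) = 5 + (2 + s)/(2 + s) = 5 + 1 = 6)
(-91 + T(7))*(-7) = (-91 + 6)*(-7) = -85*(-7) = 595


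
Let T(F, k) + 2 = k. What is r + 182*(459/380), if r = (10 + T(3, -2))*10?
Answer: 53169/190 ≈ 279.84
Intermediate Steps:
T(F, k) = -2 + k
r = 60 (r = (10 + (-2 - 2))*10 = (10 - 4)*10 = 6*10 = 60)
r + 182*(459/380) = 60 + 182*(459/380) = 60 + 41769/190 = 53169/190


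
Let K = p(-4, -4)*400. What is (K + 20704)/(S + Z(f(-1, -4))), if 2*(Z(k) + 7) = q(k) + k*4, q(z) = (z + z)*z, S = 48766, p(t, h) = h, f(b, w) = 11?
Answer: 9552/24451 ≈ 0.39066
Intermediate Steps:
q(z) = 2*z**2 (q(z) = (2*z)*z = 2*z**2)
K = -1600 (K = -4*400 = -1600)
Z(k) = -7 + k**2 + 2*k (Z(k) = -7 + (2*k**2 + k*4)/2 = -7 + (2*k**2 + 4*k)/2 = -7 + (k**2 + 2*k) = -7 + k**2 + 2*k)
(K + 20704)/(S + Z(f(-1, -4))) = (-1600 + 20704)/(48766 + (-7 + 11**2 + 2*11)) = 19104/(48766 + (-7 + 121 + 22)) = 19104/(48766 + 136) = 19104/48902 = 19104*(1/48902) = 9552/24451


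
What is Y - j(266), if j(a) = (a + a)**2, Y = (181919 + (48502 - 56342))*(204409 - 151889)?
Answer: 9142346056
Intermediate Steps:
Y = 9142629080 (Y = (181919 - 7840)*52520 = 174079*52520 = 9142629080)
j(a) = 4*a**2 (j(a) = (2*a)**2 = 4*a**2)
Y - j(266) = 9142629080 - 4*266**2 = 9142629080 - 4*70756 = 9142629080 - 1*283024 = 9142629080 - 283024 = 9142346056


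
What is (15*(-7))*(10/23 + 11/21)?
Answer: -2315/23 ≈ -100.65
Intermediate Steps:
(15*(-7))*(10/23 + 11/21) = -105*(10*(1/23) + 11*(1/21)) = -105*(10/23 + 11/21) = -105*463/483 = -2315/23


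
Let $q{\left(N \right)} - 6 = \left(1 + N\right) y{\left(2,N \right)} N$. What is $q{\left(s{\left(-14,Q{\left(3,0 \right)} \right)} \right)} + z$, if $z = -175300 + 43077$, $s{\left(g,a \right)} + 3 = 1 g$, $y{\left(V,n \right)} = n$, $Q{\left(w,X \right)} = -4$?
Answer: $-136841$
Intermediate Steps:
$s{\left(g,a \right)} = -3 + g$ ($s{\left(g,a \right)} = -3 + 1 g = -3 + g$)
$q{\left(N \right)} = 6 + N^{2} \left(1 + N\right)$ ($q{\left(N \right)} = 6 + \left(1 + N\right) N N = 6 + N \left(1 + N\right) N = 6 + N^{2} \left(1 + N\right)$)
$z = -132223$
$q{\left(s{\left(-14,Q{\left(3,0 \right)} \right)} \right)} + z = \left(6 + \left(-3 - 14\right)^{2} + \left(-3 - 14\right)^{3}\right) - 132223 = \left(6 + \left(-17\right)^{2} + \left(-17\right)^{3}\right) - 132223 = \left(6 + 289 - 4913\right) - 132223 = -4618 - 132223 = -136841$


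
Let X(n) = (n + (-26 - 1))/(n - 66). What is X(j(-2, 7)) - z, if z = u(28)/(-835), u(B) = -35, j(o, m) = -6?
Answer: 1669/4008 ≈ 0.41642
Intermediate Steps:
X(n) = (-27 + n)/(-66 + n) (X(n) = (n - 27)/(-66 + n) = (-27 + n)/(-66 + n))
z = 7/167 (z = -35/(-835) = -35*(-1/835) = 7/167 ≈ 0.041916)
X(j(-2, 7)) - z = (-27 - 6)/(-66 - 6) - 1*7/167 = -33/(-72) - 7/167 = -1/72*(-33) - 7/167 = 11/24 - 7/167 = 1669/4008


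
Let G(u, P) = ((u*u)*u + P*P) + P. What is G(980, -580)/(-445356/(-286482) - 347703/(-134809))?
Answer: 1212071192260597172/5321621595 ≈ 2.2776e+8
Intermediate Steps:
G(u, P) = P + P² + u³ (G(u, P) = (u²*u + P²) + P = (u³ + P²) + P = (P² + u³) + P = P + P² + u³)
G(980, -580)/(-445356/(-286482) - 347703/(-134809)) = (-580 + (-580)² + 980³)/(-445356/(-286482) - 347703/(-134809)) = (-580 + 336400 + 941192000)/(-445356*(-1/286482) - 347703*(-1/134809)) = 941527820/(74226/47747 + 347703/134809) = 941527820/(26608107975/6436725323) = 941527820*(6436725323/26608107975) = 1212071192260597172/5321621595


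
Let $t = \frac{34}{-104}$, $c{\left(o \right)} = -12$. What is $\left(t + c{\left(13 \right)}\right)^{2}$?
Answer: $\frac{410881}{2704} \approx 151.95$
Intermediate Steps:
$t = - \frac{17}{52}$ ($t = 34 \left(- \frac{1}{104}\right) = - \frac{17}{52} \approx -0.32692$)
$\left(t + c{\left(13 \right)}\right)^{2} = \left(- \frac{17}{52} - 12\right)^{2} = \left(- \frac{641}{52}\right)^{2} = \frac{410881}{2704}$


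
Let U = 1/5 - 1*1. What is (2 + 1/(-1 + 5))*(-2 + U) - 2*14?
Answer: -343/10 ≈ -34.300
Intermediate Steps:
U = -⅘ (U = ⅕ - 1 = -⅘ ≈ -0.80000)
(2 + 1/(-1 + 5))*(-2 + U) - 2*14 = (2 + 1/(-1 + 5))*(-2 - ⅘) - 2*14 = (2 + 1/4)*(-14/5) - 28 = (2 + ¼)*(-14/5) - 28 = (9/4)*(-14/5) - 28 = -63/10 - 28 = -343/10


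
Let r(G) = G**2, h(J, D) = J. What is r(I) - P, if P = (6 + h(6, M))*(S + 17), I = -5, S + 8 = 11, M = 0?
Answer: -215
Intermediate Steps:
S = 3 (S = -8 + 11 = 3)
P = 240 (P = (6 + 6)*(3 + 17) = 12*20 = 240)
r(I) - P = (-5)**2 - 1*240 = 25 - 240 = -215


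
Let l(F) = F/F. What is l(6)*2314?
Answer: 2314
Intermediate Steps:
l(F) = 1
l(6)*2314 = 1*2314 = 2314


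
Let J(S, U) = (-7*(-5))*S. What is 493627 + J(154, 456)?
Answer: 499017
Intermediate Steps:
J(S, U) = 35*S
493627 + J(154, 456) = 493627 + 35*154 = 493627 + 5390 = 499017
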